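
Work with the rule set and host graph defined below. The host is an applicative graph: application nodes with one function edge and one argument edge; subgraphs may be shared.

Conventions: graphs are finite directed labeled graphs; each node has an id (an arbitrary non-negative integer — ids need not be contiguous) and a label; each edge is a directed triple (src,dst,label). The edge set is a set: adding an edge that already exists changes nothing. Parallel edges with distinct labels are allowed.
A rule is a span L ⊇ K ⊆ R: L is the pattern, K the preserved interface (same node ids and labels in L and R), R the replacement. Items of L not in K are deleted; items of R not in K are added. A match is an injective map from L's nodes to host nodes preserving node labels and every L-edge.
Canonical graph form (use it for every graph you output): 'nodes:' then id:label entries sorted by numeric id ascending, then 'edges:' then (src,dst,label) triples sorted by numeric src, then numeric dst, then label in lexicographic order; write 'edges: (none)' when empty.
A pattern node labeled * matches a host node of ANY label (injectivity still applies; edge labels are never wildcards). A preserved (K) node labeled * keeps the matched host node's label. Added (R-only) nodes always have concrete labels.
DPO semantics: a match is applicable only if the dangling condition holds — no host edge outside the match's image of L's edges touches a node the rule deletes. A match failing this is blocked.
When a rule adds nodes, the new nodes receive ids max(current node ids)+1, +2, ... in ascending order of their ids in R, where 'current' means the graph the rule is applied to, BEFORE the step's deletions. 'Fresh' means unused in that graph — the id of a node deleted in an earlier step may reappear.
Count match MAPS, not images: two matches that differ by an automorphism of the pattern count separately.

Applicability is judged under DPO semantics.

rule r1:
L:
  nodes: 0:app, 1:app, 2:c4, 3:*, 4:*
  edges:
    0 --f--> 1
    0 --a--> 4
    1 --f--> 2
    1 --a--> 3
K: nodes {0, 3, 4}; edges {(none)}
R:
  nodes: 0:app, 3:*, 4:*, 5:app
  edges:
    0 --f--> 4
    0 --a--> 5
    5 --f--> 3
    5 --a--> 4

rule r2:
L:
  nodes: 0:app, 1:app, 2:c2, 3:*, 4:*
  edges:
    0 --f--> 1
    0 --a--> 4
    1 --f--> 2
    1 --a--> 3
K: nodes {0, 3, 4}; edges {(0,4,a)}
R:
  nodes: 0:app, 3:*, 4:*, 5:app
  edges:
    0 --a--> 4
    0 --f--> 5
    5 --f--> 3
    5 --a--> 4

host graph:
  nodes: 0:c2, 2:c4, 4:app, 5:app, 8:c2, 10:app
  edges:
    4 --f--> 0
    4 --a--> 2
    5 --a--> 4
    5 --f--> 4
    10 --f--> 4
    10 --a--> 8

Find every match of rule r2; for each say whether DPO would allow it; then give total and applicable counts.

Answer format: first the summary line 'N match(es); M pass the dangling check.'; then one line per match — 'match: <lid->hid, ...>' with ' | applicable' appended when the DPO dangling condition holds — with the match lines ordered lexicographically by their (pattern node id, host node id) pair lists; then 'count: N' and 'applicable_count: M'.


1 match(es); 0 pass the dangling check.
match: 0->10, 1->4, 2->0, 3->2, 4->8
count: 1
applicable_count: 0


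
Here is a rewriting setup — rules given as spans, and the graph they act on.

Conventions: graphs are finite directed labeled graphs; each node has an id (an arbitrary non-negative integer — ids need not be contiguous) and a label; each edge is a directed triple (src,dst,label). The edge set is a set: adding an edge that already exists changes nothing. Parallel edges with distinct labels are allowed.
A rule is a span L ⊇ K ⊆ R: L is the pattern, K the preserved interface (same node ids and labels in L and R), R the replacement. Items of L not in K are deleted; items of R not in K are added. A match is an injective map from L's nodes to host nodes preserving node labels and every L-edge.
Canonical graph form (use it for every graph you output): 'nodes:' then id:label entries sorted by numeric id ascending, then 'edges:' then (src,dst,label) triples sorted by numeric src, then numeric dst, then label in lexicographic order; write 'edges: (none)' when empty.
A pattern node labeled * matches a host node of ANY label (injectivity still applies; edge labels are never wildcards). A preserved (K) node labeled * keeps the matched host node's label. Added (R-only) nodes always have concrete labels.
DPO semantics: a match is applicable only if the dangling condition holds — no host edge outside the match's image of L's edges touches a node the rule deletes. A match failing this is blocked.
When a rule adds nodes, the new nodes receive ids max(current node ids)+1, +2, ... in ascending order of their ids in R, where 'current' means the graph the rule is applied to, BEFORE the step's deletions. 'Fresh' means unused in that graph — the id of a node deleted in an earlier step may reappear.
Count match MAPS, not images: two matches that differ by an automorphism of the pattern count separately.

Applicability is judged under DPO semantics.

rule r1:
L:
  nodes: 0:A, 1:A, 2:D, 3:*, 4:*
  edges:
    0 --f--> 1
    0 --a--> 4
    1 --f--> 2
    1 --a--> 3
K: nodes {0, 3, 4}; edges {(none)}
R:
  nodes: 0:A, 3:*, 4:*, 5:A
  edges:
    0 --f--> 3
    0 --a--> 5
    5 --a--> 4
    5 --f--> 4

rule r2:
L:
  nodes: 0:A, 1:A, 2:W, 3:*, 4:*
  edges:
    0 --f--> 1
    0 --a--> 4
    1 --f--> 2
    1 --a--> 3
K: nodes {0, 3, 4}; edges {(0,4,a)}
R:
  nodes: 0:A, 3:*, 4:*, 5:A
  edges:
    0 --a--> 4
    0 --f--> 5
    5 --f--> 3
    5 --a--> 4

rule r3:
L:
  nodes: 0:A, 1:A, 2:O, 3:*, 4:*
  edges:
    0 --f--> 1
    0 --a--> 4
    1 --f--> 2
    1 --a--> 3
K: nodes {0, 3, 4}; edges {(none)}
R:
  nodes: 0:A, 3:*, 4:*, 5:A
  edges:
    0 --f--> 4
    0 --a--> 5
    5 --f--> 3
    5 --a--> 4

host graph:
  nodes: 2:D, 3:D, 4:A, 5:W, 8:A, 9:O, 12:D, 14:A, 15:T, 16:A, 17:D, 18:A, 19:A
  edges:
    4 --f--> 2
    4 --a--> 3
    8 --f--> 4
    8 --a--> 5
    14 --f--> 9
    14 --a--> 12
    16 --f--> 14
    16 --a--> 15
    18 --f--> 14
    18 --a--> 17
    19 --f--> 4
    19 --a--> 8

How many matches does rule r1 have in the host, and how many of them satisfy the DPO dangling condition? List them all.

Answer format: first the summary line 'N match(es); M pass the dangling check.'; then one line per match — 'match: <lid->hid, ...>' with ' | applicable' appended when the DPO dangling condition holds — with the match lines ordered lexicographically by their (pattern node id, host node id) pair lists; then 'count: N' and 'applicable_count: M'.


2 match(es); 0 pass the dangling check.
match: 0->8, 1->4, 2->2, 3->3, 4->5
match: 0->19, 1->4, 2->2, 3->3, 4->8
count: 2
applicable_count: 0


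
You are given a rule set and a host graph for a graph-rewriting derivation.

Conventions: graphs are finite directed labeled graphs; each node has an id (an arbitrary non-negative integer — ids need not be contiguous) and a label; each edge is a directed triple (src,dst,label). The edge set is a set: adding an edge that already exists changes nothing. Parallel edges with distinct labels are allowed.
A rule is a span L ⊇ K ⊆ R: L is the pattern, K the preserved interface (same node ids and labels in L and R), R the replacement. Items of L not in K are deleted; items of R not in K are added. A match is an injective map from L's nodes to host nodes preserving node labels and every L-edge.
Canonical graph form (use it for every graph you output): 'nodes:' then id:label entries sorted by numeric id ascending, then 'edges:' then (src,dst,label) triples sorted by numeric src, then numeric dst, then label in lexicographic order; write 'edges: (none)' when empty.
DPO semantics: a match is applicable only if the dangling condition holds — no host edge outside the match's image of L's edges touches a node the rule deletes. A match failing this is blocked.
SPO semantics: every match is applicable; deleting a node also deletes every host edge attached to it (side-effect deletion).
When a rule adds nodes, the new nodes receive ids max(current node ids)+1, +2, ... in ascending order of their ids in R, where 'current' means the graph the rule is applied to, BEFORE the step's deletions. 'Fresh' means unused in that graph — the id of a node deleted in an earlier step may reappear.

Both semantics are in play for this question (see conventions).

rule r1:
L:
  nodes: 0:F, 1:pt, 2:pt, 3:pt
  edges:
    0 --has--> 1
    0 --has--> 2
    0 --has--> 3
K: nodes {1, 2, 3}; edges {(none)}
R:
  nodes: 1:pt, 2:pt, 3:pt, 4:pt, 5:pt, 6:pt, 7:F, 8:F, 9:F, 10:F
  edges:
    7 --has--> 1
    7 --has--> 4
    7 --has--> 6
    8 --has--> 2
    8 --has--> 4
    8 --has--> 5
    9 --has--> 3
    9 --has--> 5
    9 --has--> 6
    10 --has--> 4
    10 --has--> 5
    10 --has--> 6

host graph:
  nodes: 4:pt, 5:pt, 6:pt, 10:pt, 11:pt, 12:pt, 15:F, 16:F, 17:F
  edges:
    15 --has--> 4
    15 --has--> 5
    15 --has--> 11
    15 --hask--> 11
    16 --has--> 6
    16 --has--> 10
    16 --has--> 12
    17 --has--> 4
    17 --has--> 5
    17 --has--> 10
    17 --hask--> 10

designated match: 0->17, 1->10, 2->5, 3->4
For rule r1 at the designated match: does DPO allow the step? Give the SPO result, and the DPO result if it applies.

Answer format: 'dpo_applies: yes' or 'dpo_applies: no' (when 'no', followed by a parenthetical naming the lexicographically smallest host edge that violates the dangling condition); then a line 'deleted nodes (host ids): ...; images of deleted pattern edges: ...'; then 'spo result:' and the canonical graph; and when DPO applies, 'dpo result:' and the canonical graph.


dpo_applies: no
(the rule deletes node 17, which keeps host edge (17,10,hask) outside the match image — the dangling condition fails, DPO blocks; SPO proceeds and side-deletes such edges)
deleted nodes (host ids): 17; images of deleted pattern edges: (17,4,has); (17,5,has); (17,10,has)
spo result:
nodes: 4:pt, 5:pt, 6:pt, 10:pt, 11:pt, 12:pt, 15:F, 16:F, 18:pt, 19:pt, 20:pt, 21:F, 22:F, 23:F, 24:F
edges: (15,4,has); (15,5,has); (15,11,has); (15,11,hask); (16,6,has); (16,10,has); (16,12,has); (21,10,has); (21,18,has); (21,20,has); (22,5,has); (22,18,has); (22,19,has); (23,4,has); (23,19,has); (23,20,has); (24,18,has); (24,19,has); (24,20,has)


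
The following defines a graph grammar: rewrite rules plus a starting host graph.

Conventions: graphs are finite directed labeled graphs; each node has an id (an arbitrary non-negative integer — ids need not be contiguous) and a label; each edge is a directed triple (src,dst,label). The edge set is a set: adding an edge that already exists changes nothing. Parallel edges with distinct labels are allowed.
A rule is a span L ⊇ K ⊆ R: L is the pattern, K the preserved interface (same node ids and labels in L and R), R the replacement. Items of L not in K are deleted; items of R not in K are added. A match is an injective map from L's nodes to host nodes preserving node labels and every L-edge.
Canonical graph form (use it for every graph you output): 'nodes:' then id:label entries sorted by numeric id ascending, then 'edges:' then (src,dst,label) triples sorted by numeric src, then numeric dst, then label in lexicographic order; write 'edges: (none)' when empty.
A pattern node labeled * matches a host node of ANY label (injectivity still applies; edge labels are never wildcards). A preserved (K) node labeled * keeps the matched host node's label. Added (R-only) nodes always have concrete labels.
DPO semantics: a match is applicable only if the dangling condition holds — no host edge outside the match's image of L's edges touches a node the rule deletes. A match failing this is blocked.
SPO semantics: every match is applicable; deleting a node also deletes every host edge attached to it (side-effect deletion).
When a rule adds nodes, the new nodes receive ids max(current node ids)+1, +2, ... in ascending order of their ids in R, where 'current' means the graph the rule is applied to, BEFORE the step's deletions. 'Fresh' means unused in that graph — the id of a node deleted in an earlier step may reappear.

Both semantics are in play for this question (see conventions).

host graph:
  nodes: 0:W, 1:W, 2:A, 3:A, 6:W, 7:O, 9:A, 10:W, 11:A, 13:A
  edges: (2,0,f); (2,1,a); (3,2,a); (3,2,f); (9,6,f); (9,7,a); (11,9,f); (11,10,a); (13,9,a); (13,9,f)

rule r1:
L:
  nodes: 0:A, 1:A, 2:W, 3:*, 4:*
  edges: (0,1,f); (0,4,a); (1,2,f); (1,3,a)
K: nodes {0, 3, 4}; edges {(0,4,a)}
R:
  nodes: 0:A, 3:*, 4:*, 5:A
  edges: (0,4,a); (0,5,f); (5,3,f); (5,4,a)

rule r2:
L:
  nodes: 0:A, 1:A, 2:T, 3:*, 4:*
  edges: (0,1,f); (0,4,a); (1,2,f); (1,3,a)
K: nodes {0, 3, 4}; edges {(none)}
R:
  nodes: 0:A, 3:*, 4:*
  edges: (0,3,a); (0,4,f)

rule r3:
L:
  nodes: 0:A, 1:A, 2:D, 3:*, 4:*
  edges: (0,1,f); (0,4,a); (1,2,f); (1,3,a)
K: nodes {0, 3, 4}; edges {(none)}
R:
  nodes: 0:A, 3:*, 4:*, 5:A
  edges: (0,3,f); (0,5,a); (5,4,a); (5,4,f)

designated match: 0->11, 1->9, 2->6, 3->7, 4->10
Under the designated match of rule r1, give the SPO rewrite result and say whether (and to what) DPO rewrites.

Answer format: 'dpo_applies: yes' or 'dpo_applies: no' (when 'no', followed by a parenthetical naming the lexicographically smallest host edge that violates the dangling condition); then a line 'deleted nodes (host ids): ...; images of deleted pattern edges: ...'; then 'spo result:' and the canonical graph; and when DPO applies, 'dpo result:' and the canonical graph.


dpo_applies: no
(the rule deletes node 9, which keeps host edge (13,9,a) outside the match image — the dangling condition fails, DPO blocks; SPO proceeds and side-deletes such edges)
deleted nodes (host ids): 6, 9; images of deleted pattern edges: (9,6,f); (9,7,a); (11,9,f)
spo result:
nodes: 0:W, 1:W, 2:A, 3:A, 7:O, 10:W, 11:A, 13:A, 14:A
edges: (2,0,f); (2,1,a); (3,2,a); (3,2,f); (11,10,a); (11,14,f); (14,7,f); (14,10,a)


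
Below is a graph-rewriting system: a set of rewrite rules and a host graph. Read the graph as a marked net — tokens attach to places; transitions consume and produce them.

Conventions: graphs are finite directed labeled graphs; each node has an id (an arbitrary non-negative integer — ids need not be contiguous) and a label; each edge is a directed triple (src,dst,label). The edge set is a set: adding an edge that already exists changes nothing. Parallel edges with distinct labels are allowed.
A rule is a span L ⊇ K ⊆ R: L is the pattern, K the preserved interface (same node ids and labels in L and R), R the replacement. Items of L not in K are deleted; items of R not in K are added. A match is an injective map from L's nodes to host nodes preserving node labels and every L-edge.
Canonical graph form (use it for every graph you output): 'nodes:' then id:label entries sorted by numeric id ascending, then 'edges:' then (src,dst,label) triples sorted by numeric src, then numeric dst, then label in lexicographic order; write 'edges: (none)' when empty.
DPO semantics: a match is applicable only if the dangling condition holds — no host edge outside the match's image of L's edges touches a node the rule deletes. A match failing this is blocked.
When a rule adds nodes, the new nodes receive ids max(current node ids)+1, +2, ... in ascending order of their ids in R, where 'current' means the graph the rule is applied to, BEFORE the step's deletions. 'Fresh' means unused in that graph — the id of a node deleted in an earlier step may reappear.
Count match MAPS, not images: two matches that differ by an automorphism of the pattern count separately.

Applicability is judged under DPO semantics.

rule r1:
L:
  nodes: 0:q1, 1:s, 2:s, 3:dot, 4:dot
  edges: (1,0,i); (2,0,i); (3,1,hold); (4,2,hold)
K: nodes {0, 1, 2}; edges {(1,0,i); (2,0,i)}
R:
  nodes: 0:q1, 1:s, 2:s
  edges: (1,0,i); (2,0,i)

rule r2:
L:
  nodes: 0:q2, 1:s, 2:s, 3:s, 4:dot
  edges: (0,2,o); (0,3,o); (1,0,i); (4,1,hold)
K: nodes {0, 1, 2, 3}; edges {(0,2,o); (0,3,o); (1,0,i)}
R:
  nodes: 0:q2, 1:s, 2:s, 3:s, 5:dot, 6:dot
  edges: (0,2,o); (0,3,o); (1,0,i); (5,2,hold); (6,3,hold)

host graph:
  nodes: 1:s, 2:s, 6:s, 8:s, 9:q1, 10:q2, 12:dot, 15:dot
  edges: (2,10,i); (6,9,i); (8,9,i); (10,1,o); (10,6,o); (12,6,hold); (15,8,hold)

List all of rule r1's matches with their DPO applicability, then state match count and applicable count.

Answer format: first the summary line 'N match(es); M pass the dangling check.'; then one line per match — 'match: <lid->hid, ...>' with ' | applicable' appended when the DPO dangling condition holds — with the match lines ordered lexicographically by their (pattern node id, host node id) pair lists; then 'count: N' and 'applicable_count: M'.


2 match(es); 2 pass the dangling check.
match: 0->9, 1->6, 2->8, 3->12, 4->15 | applicable
match: 0->9, 1->8, 2->6, 3->15, 4->12 | applicable
count: 2
applicable_count: 2


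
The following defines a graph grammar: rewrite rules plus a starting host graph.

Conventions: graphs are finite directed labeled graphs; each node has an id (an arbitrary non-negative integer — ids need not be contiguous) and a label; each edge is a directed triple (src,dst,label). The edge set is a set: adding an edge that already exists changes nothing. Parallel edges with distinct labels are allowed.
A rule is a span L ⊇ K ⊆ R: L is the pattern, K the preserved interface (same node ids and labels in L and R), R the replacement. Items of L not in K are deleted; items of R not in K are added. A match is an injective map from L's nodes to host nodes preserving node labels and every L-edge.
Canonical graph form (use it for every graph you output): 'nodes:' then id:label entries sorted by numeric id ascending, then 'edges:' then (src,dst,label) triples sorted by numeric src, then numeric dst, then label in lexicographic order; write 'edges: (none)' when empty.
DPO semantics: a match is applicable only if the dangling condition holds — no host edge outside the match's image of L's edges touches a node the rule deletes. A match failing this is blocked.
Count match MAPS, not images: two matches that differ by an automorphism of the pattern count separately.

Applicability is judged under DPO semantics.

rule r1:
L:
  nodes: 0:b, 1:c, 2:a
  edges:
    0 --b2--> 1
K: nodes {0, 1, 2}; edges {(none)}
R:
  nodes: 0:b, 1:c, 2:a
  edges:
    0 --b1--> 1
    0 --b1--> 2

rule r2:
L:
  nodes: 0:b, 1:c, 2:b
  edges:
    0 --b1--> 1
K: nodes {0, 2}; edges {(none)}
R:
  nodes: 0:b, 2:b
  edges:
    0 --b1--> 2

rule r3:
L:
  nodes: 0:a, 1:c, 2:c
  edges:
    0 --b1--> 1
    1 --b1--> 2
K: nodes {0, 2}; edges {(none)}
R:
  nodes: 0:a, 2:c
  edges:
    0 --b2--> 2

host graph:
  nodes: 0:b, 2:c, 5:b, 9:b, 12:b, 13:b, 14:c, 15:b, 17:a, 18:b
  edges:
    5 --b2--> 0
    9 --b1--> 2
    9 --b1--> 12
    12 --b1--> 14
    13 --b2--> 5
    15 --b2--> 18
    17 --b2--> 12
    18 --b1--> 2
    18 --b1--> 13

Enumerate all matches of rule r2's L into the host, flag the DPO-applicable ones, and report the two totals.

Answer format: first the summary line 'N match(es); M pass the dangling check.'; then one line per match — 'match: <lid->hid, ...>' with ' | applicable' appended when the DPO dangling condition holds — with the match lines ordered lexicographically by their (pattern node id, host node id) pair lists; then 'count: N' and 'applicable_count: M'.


18 match(es); 6 pass the dangling check.
match: 0->9, 1->2, 2->0
match: 0->9, 1->2, 2->5
match: 0->9, 1->2, 2->12
match: 0->9, 1->2, 2->13
match: 0->9, 1->2, 2->15
match: 0->9, 1->2, 2->18
match: 0->12, 1->14, 2->0 | applicable
match: 0->12, 1->14, 2->5 | applicable
match: 0->12, 1->14, 2->9 | applicable
match: 0->12, 1->14, 2->13 | applicable
match: 0->12, 1->14, 2->15 | applicable
match: 0->12, 1->14, 2->18 | applicable
match: 0->18, 1->2, 2->0
match: 0->18, 1->2, 2->5
match: 0->18, 1->2, 2->9
match: 0->18, 1->2, 2->12
match: 0->18, 1->2, 2->13
match: 0->18, 1->2, 2->15
count: 18
applicable_count: 6


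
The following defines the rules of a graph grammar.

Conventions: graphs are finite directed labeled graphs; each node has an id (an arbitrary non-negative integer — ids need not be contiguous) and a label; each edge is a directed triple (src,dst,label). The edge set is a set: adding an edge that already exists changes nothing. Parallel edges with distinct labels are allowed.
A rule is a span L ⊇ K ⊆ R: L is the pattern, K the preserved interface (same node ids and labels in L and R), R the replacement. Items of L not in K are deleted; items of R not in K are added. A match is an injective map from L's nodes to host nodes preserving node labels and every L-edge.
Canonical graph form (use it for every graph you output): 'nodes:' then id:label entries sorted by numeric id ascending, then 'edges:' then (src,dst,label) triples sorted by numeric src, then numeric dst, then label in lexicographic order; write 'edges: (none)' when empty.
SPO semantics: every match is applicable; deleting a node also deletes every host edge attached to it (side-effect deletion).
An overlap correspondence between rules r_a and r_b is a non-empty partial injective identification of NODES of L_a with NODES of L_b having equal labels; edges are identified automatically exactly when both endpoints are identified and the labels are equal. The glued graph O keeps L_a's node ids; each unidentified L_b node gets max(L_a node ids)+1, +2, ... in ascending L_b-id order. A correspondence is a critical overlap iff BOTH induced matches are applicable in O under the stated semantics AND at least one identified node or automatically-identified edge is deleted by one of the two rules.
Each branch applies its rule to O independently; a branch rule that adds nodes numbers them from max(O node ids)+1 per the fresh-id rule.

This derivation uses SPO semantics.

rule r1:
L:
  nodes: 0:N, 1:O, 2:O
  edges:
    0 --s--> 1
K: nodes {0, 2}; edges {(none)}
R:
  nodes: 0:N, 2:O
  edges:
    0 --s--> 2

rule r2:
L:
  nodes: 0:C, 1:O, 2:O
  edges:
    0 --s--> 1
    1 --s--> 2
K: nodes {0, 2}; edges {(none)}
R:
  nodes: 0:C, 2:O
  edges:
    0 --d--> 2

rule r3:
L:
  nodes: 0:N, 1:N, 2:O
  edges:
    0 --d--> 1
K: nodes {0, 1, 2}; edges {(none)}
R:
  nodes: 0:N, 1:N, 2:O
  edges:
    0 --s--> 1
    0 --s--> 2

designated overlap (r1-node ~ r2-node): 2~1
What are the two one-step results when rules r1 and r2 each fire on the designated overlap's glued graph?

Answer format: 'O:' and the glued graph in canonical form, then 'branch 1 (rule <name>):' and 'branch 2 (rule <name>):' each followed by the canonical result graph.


O:
nodes: 0:N, 1:O, 2:O, 3:C, 4:O
edges: (0,1,s); (2,4,s); (3,2,s)
branch 1 (rule r1):
nodes: 0:N, 2:O, 3:C, 4:O
edges: (0,2,s); (2,4,s); (3,2,s)
branch 2 (rule r2):
nodes: 0:N, 1:O, 3:C, 4:O
edges: (0,1,s); (3,4,d)


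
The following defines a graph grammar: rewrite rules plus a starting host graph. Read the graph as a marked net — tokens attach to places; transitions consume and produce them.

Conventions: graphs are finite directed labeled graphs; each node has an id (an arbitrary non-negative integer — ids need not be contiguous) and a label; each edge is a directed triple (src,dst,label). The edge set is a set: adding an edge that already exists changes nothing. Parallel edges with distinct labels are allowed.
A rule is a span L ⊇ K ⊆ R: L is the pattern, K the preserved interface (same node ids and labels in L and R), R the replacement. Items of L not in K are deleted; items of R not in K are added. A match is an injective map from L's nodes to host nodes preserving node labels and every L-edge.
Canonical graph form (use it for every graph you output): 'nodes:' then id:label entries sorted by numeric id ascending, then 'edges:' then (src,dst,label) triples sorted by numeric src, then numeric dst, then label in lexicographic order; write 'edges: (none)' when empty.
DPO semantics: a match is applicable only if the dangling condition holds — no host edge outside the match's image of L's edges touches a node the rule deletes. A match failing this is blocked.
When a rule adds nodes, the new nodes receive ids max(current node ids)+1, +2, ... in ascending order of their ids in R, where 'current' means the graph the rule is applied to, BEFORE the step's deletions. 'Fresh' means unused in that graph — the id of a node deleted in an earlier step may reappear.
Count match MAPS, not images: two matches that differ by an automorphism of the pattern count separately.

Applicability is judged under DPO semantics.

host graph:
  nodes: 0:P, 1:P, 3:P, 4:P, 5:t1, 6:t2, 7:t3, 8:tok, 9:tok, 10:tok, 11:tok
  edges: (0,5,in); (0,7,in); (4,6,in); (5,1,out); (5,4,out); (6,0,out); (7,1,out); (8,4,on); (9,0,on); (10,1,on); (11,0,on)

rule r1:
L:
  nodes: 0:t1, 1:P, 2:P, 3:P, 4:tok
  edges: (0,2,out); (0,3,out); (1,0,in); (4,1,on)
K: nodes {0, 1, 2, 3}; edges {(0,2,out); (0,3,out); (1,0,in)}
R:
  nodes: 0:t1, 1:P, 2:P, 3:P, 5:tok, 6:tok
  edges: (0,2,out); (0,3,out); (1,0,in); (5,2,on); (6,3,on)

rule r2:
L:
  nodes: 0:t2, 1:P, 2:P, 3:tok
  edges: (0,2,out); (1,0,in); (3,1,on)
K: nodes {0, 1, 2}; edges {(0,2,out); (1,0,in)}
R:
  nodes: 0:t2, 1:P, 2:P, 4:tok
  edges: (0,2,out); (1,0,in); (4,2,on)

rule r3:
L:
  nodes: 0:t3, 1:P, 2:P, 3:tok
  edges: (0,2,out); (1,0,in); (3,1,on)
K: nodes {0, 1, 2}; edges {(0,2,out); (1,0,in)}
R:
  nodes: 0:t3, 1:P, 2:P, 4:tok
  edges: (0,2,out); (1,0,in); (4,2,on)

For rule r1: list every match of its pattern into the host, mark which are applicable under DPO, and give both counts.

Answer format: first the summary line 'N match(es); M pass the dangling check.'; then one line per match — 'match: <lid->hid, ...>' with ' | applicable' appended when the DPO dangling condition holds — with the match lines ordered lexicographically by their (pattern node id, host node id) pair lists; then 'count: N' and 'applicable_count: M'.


4 match(es); 4 pass the dangling check.
match: 0->5, 1->0, 2->1, 3->4, 4->9 | applicable
match: 0->5, 1->0, 2->1, 3->4, 4->11 | applicable
match: 0->5, 1->0, 2->4, 3->1, 4->9 | applicable
match: 0->5, 1->0, 2->4, 3->1, 4->11 | applicable
count: 4
applicable_count: 4


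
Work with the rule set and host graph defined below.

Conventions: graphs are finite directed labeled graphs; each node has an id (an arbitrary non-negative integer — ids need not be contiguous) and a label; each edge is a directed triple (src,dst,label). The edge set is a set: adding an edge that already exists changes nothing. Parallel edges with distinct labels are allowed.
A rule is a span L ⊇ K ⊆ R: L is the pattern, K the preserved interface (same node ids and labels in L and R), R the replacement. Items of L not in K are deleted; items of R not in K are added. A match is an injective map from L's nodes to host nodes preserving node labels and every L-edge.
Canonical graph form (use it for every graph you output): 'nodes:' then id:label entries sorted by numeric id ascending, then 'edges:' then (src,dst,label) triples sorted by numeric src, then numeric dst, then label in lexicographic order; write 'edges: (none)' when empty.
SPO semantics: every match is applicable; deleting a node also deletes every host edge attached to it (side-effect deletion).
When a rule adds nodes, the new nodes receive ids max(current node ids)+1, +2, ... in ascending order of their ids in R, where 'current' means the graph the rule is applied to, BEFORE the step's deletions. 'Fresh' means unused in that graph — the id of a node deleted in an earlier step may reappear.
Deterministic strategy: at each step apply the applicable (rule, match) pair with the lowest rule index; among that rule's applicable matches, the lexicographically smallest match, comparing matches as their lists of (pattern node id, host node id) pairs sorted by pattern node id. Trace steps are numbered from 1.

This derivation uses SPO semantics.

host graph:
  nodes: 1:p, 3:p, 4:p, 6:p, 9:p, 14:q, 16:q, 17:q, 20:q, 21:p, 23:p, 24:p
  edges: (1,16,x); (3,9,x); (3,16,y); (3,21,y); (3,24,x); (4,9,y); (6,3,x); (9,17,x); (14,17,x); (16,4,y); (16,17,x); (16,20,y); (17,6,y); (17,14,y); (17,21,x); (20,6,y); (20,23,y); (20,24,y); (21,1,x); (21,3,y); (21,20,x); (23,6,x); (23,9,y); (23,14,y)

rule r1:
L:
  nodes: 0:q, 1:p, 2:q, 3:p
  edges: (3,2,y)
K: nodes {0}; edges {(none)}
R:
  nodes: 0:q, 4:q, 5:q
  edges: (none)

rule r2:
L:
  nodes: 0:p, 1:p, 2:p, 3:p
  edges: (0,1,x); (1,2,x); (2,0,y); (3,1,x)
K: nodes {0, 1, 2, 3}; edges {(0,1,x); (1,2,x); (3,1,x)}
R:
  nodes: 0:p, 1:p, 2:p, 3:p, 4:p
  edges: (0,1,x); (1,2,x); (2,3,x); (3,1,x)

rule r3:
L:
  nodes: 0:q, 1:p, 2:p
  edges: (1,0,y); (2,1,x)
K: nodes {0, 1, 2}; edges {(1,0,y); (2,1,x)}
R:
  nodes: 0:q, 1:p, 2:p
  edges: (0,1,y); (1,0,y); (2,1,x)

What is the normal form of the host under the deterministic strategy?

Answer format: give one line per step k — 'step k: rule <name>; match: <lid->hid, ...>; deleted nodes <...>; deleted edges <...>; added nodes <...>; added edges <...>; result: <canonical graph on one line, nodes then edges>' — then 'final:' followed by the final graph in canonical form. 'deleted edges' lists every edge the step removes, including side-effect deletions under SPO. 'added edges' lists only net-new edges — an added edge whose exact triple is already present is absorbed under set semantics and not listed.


step 1: rule r1; match: 0->14, 1->1, 2->16, 3->3; deleted nodes 1, 3, 16; deleted edges (1,16,x); (3,9,x); (3,16,y); (3,21,y); (3,24,x); (6,3,x); (16,4,y); (16,17,x); (16,20,y); (21,1,x); (21,3,y); added nodes 25, 26; added edges (none); result: nodes: 4:p, 6:p, 9:p, 14:q, 17:q, 20:q, 21:p, 23:p, 24:p, 25:q, 26:q edges: (4,9,y); (9,17,x); (14,17,x); (17,6,y); (17,14,y); (17,21,x); (20,6,y); (20,23,y); (20,24,y); (21,20,x); (23,6,x); (23,9,y); (23,14,y)
step 2: rule r1; match: 0->17, 1->4, 2->14, 3->23; deleted nodes 4, 14, 23; deleted edges (4,9,y); (14,17,x); (17,14,y); (20,23,y); (23,6,x); (23,9,y); (23,14,y); added nodes 27, 28; added edges (none); result: nodes: 6:p, 9:p, 17:q, 20:q, 21:p, 24:p, 25:q, 26:q, 27:q, 28:q edges: (9,17,x); (17,6,y); (17,21,x); (20,6,y); (20,24,y); (21,20,x)
final:
nodes: 6:p, 9:p, 17:q, 20:q, 21:p, 24:p, 25:q, 26:q, 27:q, 28:q
edges: (9,17,x); (17,6,y); (17,21,x); (20,6,y); (20,24,y); (21,20,x)


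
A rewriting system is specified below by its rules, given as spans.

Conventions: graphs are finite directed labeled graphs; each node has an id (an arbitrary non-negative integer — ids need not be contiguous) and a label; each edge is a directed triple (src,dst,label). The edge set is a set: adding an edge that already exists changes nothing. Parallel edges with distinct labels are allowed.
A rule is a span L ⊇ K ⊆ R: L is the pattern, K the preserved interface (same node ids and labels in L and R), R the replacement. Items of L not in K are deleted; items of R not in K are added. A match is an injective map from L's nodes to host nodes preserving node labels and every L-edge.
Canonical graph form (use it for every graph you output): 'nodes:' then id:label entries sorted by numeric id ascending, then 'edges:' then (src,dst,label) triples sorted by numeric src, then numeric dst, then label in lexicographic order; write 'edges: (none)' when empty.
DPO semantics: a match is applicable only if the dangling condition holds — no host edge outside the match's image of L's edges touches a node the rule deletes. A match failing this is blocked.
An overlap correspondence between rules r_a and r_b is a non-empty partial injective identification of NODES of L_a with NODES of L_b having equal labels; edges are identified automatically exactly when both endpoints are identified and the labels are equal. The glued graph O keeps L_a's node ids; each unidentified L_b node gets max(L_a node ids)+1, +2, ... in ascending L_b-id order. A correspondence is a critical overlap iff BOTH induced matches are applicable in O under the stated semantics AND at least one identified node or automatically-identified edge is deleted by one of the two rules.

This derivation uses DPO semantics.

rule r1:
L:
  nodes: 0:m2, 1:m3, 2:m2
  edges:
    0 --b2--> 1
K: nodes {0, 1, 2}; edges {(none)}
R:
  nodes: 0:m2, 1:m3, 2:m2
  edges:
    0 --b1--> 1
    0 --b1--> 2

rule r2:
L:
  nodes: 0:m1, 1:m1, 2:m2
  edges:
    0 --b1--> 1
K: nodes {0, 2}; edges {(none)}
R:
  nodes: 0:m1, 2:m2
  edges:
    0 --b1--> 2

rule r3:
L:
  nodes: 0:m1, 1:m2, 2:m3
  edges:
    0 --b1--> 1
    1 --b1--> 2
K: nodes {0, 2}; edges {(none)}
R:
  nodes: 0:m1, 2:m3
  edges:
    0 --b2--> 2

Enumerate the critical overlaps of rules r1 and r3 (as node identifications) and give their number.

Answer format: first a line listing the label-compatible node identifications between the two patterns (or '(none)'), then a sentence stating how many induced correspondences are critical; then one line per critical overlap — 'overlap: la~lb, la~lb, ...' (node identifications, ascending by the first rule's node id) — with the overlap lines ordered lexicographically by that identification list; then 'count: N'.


label-compatible node identifications between L(r1) and L(r3): 0~1, 1~2, 2~1
2 of the induced correspondences are critical overlaps of r1 and r3.
overlap: 1~2, 2~1
overlap: 2~1
count: 2


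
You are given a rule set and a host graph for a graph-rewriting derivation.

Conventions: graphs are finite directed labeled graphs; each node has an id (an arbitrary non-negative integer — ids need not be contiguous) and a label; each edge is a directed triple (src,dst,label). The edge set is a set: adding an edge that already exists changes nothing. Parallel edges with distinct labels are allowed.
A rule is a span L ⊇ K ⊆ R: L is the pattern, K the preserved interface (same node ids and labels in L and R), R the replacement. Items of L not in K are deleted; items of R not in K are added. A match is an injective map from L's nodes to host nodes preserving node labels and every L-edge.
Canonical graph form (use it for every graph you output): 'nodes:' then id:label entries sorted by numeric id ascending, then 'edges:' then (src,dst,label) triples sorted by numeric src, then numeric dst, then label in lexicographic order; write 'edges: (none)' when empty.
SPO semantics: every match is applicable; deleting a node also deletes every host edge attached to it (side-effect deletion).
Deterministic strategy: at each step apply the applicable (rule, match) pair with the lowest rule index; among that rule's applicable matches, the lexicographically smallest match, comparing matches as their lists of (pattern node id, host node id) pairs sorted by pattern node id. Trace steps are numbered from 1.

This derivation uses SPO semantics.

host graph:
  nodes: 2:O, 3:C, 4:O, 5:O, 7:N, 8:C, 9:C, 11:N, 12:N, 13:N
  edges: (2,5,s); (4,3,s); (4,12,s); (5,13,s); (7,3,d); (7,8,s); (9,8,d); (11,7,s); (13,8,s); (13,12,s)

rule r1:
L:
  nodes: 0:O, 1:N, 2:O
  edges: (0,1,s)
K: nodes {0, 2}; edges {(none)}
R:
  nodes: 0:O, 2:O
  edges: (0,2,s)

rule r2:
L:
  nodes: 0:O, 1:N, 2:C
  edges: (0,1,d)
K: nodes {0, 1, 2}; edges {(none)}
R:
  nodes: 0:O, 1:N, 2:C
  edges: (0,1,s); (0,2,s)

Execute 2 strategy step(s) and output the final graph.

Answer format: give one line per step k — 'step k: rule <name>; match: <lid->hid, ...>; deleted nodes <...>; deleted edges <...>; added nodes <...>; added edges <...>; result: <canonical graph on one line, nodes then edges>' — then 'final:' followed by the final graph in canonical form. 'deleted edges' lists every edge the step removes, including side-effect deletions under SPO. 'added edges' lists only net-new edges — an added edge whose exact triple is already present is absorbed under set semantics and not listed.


step 1: rule r1; match: 0->4, 1->12, 2->2; deleted nodes 12; deleted edges (4,12,s); (13,12,s); added nodes (none); added edges (4,2,s); result: nodes: 2:O, 3:C, 4:O, 5:O, 7:N, 8:C, 9:C, 11:N, 13:N edges: (2,5,s); (4,2,s); (4,3,s); (5,13,s); (7,3,d); (7,8,s); (9,8,d); (11,7,s); (13,8,s)
step 2: rule r1; match: 0->5, 1->13, 2->2; deleted nodes 13; deleted edges (5,13,s); (13,8,s); added nodes (none); added edges (5,2,s); result: nodes: 2:O, 3:C, 4:O, 5:O, 7:N, 8:C, 9:C, 11:N edges: (2,5,s); (4,2,s); (4,3,s); (5,2,s); (7,3,d); (7,8,s); (9,8,d); (11,7,s)
final:
nodes: 2:O, 3:C, 4:O, 5:O, 7:N, 8:C, 9:C, 11:N
edges: (2,5,s); (4,2,s); (4,3,s); (5,2,s); (7,3,d); (7,8,s); (9,8,d); (11,7,s)


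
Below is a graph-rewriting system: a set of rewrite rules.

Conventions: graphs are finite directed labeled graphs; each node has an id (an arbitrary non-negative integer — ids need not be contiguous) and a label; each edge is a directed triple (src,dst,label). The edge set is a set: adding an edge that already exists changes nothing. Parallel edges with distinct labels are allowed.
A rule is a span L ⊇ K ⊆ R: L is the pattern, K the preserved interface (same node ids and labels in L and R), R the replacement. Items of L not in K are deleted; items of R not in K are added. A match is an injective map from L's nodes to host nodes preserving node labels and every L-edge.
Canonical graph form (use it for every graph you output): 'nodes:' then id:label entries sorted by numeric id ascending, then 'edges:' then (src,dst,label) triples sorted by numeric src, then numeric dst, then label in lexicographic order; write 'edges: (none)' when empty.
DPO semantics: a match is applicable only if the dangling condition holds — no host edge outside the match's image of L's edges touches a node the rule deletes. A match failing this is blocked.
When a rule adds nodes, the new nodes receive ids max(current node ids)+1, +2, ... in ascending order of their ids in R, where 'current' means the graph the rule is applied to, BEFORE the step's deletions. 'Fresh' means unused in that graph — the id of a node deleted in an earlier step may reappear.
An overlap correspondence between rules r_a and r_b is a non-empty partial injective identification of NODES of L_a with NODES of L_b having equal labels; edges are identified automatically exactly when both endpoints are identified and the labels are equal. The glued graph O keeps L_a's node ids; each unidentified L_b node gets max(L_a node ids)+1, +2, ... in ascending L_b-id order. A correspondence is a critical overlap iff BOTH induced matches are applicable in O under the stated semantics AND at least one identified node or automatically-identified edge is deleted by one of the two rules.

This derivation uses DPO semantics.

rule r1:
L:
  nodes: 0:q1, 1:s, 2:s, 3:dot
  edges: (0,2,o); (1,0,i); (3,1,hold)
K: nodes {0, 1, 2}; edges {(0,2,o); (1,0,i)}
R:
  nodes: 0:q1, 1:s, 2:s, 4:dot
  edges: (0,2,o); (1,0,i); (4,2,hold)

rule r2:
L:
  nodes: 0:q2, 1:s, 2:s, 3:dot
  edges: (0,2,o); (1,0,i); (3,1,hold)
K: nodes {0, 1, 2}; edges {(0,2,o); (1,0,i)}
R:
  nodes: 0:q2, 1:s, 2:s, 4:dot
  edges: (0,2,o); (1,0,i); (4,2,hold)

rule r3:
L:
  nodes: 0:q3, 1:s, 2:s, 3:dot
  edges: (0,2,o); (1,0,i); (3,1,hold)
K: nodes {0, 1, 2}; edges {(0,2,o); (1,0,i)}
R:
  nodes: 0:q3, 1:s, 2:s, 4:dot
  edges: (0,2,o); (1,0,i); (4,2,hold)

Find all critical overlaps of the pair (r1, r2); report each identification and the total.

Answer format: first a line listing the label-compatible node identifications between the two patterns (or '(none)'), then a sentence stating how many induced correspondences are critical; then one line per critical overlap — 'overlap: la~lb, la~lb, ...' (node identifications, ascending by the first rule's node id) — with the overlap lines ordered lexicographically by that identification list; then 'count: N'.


label-compatible node identifications between L(r1) and L(r2): 1~1, 1~2, 2~1, 2~2, 3~3
2 of the induced correspondences are critical overlaps of r1 and r2.
overlap: 1~1, 2~2, 3~3
overlap: 1~1, 3~3
count: 2


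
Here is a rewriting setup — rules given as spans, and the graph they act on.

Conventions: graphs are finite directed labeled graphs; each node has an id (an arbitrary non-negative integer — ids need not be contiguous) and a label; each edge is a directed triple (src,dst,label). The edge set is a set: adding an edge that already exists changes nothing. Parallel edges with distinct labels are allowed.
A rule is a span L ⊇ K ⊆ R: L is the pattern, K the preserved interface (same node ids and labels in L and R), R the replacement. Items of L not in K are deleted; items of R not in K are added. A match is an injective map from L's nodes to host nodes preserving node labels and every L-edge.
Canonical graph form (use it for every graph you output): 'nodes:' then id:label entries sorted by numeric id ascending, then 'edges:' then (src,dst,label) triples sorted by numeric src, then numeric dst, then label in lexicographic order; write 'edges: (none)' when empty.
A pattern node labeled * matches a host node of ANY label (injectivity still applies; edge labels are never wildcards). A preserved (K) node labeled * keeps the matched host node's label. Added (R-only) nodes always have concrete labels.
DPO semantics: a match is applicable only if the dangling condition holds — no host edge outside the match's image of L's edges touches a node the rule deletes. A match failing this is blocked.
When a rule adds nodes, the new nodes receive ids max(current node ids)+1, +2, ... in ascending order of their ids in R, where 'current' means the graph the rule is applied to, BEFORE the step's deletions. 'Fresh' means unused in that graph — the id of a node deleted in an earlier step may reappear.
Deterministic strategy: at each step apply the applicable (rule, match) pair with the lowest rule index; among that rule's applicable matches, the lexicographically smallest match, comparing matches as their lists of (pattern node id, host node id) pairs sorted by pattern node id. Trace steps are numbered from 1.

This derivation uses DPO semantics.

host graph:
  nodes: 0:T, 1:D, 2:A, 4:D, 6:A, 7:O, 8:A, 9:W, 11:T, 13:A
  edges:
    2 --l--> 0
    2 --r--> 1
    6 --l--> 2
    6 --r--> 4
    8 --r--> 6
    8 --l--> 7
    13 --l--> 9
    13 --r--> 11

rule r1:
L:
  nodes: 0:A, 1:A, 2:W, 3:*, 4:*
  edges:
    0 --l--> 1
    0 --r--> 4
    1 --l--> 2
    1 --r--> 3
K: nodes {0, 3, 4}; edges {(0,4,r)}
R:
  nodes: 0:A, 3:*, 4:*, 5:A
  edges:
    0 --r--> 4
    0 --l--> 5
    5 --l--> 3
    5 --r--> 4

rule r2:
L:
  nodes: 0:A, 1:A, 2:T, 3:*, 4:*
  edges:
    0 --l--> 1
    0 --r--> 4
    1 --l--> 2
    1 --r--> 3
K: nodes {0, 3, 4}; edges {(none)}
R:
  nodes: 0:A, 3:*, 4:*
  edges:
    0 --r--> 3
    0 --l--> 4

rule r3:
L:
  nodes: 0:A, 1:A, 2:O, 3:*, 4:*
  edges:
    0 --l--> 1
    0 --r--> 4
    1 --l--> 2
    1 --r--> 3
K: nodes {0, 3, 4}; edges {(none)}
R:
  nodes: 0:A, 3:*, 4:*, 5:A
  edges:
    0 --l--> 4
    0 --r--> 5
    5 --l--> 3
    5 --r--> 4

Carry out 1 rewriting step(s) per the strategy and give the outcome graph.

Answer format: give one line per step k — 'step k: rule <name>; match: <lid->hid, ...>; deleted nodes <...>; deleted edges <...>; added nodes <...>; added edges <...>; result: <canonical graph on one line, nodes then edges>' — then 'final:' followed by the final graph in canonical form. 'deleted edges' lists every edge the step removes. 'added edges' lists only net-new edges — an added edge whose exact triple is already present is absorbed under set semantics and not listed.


step 1: rule r2; match: 0->6, 1->2, 2->0, 3->1, 4->4; deleted nodes 0, 2; deleted edges (2,0,l); (2,1,r); (6,2,l); (6,4,r); added nodes (none); added edges (6,1,r); (6,4,l); result: nodes: 1:D, 4:D, 6:A, 7:O, 8:A, 9:W, 11:T, 13:A edges: (6,1,r); (6,4,l); (8,6,r); (8,7,l); (13,9,l); (13,11,r)
final:
nodes: 1:D, 4:D, 6:A, 7:O, 8:A, 9:W, 11:T, 13:A
edges: (6,1,r); (6,4,l); (8,6,r); (8,7,l); (13,9,l); (13,11,r)
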